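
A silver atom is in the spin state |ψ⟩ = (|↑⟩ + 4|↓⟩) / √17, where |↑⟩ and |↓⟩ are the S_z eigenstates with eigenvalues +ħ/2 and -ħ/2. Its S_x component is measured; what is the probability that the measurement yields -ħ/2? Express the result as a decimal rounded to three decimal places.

|-x⟩ = (|↑⟩ - |↓⟩)/√2, so ⟨-x|ψ⟩ = (-3) / (√2·√17).
P = |-3|² / 34 = 9/34.

0.265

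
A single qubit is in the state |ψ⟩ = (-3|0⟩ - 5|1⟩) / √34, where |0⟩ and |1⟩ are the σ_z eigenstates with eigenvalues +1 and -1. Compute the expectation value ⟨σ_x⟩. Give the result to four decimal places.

⟨σ_x⟩ = 2 Re(a* b)/(|a|²+|b|²) with a = -3, b = -5.
a* b = 15, so ⟨σ_x⟩ = 30/34.

0.8824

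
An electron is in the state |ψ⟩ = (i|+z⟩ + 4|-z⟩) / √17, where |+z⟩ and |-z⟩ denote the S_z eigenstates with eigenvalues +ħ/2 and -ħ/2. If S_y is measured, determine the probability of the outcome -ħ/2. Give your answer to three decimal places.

0.735

|-y⟩ = (|+z⟩ - i|-z⟩)/√2, so ⟨-y|ψ⟩ = (5i) / (√2·√17).
P = |5i|² / 34 = 25/34.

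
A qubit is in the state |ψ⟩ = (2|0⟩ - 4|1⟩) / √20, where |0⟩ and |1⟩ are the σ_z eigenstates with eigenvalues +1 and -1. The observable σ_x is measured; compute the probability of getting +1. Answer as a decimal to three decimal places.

0.100

|+x⟩ = (|0⟩ + |1⟩)/√2, so ⟨+x|ψ⟩ = (-2) / (√2·√20).
P = |-2|² / 40 = 4/40.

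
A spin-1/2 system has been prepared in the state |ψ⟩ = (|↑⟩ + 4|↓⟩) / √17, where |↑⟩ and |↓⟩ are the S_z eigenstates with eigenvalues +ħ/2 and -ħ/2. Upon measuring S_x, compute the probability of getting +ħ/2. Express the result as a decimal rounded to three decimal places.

0.735

|+x⟩ = (|↑⟩ + |↓⟩)/√2, so ⟨+x|ψ⟩ = (5) / (√2·√17).
P = |5|² / 34 = 25/34.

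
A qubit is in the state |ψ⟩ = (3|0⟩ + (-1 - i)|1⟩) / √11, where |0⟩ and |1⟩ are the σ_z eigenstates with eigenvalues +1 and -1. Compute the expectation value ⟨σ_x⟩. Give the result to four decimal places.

-0.5455

⟨σ_x⟩ = 2 Re(a* b)/(|a|²+|b|²) with a = 3, b = (-1 - i).
a* b = (-3 - 3i), so ⟨σ_x⟩ = -6/11.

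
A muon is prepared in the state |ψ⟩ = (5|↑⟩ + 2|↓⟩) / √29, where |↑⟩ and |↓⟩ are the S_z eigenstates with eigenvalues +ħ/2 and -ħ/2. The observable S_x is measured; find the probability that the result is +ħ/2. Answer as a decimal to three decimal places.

0.845

|+x⟩ = (|↑⟩ + |↓⟩)/√2, so ⟨+x|ψ⟩ = (7) / (√2·√29).
P = |7|² / 58 = 49/58.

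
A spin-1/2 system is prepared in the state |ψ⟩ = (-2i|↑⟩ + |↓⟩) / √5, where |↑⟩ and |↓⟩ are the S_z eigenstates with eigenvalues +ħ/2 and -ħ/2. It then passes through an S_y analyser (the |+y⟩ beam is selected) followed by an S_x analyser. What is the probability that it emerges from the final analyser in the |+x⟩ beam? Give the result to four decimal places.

First analyser (S_y): P(|+y⟩) = |⟨+y|ψ⟩|² = 9/10.
After stage 1 the state is |+y⟩; P(|+x⟩) = |⟨+x|+y⟩|² = 1/2.
Joint probability = 9/10 × 1/2 = 0.4500.

0.4500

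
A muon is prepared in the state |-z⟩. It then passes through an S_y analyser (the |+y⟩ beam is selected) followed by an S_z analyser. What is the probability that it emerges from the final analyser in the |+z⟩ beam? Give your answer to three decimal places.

0.250

First analyser (S_y): from |-z⟩, P(|+y⟩) = 1/2.
After stage 1 the state is |+y⟩; P(|+z⟩) = |⟨+z|+y⟩|² = 1/2.
Joint probability = 1/2 × 1/2 = 0.250.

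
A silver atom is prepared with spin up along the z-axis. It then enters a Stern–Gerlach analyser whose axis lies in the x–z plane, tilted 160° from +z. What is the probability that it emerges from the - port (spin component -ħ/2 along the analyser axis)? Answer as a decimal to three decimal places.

For spin-½, the probability of finding spin-up along an axis at angle θ to the initial spin direction is cos²(θ/2); spin-down is sin²(θ/2).
θ = 160°, so P = sin²(80°) ≈ 0.970.

0.970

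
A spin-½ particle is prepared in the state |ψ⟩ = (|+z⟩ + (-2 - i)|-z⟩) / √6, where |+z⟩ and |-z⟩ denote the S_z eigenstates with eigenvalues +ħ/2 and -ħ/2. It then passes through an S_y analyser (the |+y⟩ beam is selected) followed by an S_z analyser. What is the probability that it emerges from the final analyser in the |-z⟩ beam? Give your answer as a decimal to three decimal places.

First analyser (S_y): P(|+y⟩) = |⟨+y|ψ⟩|² = 4/12.
After stage 1 the state is |+y⟩; P(|-z⟩) = |⟨-z|+y⟩|² = 1/2.
Joint probability = 4/12 × 1/2 = 0.167.

0.167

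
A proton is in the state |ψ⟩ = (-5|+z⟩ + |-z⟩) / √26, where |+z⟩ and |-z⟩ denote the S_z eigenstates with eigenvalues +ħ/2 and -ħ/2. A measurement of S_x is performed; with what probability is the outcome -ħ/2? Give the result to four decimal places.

|-x⟩ = (|+z⟩ - |-z⟩)/√2, so ⟨-x|ψ⟩ = (-6) / (√2·√26).
P = |-6|² / 52 = 36/52.

0.6923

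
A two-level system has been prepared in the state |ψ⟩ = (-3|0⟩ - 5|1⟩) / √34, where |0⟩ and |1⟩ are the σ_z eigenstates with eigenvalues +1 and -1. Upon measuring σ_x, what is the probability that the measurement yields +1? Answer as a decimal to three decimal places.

0.941

|+x⟩ = (|0⟩ + |1⟩)/√2, so ⟨+x|ψ⟩ = (-8) / (√2·√34).
P = |-8|² / 68 = 64/68.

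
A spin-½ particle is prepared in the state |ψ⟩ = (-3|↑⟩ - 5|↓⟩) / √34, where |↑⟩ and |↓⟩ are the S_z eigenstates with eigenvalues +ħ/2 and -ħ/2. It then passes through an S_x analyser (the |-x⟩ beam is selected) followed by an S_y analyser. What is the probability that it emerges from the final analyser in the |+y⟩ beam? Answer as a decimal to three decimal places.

First analyser (S_x): P(|-x⟩) = |⟨-x|ψ⟩|² = 4/68.
After stage 1 the state is |-x⟩; P(|+y⟩) = |⟨+y|-x⟩|² = 1/2.
Joint probability = 4/68 × 1/2 = 0.029.

0.029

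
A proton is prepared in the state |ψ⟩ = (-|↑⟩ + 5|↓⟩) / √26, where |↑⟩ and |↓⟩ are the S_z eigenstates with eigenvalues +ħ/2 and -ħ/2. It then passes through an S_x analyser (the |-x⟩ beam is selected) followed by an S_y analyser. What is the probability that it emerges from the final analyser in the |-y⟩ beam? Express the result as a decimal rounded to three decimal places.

First analyser (S_x): P(|-x⟩) = |⟨-x|ψ⟩|² = 36/52.
After stage 1 the state is |-x⟩; P(|-y⟩) = |⟨-y|-x⟩|² = 1/2.
Joint probability = 36/52 × 1/2 = 0.346.

0.346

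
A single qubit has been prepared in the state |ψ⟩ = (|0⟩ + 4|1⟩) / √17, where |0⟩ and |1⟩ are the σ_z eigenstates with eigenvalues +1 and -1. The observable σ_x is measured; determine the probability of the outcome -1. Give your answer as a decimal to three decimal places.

|-x⟩ = (|0⟩ - |1⟩)/√2, so ⟨-x|ψ⟩ = (-3) / (√2·√17).
P = |-3|² / 34 = 9/34.

0.265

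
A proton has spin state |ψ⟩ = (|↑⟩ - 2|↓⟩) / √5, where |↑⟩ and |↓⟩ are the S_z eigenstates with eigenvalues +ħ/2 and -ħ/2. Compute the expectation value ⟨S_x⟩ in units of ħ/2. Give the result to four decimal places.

⟨σ_x⟩ = 2 Re(a* b)/(|a|²+|b|²) with a = 1, b = -2.
a* b = -2, so ⟨σ_x⟩ = -4/5.
⟨S_x⟩ = (ħ/2)·⟨σ_x⟩.

-0.8000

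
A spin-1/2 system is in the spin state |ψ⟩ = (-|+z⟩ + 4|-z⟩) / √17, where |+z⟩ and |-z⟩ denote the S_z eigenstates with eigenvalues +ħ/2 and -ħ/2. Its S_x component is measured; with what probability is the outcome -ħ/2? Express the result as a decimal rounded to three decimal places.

0.735

|-x⟩ = (|+z⟩ - |-z⟩)/√2, so ⟨-x|ψ⟩ = (-5) / (√2·√17).
P = |-5|² / 34 = 25/34.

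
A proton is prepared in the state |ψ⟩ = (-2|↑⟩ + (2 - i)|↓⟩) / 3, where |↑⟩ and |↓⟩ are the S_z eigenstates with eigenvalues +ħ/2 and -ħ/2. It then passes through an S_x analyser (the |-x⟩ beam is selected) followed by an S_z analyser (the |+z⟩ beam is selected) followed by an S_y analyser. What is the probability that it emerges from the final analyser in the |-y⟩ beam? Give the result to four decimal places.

0.2361

First analyser (S_x): P(|-x⟩) = |⟨-x|ψ⟩|² = 17/18.
After stage 1 the state is |-x⟩; P(|+z⟩) = |⟨+z|-x⟩|² = 1/2.
After stage 2 the state is |+z⟩; P(|-y⟩) = |⟨-y|+z⟩|² = 1/2.
Joint probability = 17/18 × 1/2 × 1/2 = 0.2361.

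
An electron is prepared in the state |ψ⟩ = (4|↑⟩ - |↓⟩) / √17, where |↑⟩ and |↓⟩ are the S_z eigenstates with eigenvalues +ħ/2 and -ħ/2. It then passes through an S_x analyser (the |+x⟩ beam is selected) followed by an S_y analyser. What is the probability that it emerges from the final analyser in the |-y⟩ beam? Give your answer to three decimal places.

0.132

First analyser (S_x): P(|+x⟩) = |⟨+x|ψ⟩|² = 9/34.
After stage 1 the state is |+x⟩; P(|-y⟩) = |⟨-y|+x⟩|² = 1/2.
Joint probability = 9/34 × 1/2 = 0.132.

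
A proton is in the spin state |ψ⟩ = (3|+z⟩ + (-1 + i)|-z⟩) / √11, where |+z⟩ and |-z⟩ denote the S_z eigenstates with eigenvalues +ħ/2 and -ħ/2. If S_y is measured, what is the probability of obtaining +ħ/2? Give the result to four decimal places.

0.7727

|+y⟩ = (|+z⟩ + i|-z⟩)/√2, so ⟨+y|ψ⟩ = (4 + i) / (√2·√11).
P = |4 + i|² / 22 = 17/22.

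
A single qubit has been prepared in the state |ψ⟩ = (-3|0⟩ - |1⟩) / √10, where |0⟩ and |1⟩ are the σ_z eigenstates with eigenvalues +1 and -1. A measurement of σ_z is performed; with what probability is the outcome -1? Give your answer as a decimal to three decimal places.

0.100

The -1 outcome corresponds to |1⟩. Its amplitude in |ψ⟩ is -1/√10.
P = |-1|² / 10 = 1/10.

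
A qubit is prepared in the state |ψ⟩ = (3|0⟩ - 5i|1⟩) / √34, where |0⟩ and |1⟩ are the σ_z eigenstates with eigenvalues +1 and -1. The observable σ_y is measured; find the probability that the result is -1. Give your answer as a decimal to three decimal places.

|-y⟩ = (|0⟩ - i|1⟩)/√2, so ⟨-y|ψ⟩ = (8) / (√2·√34).
P = |8|² / 68 = 64/68.

0.941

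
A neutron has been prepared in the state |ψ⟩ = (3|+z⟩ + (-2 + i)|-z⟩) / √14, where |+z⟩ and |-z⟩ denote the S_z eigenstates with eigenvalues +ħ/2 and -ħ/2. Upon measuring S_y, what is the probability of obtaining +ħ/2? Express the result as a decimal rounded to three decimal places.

0.714

|+y⟩ = (|+z⟩ + i|-z⟩)/√2, so ⟨+y|ψ⟩ = (4 + 2i) / (√2·√14).
P = |4 + 2i|² / 28 = 20/28.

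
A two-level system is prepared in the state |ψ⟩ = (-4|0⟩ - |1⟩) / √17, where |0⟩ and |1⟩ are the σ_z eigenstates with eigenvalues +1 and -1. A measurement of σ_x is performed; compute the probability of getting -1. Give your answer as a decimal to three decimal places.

|-x⟩ = (|0⟩ - |1⟩)/√2, so ⟨-x|ψ⟩ = (-3) / (√2·√17).
P = |-3|² / 34 = 9/34.

0.265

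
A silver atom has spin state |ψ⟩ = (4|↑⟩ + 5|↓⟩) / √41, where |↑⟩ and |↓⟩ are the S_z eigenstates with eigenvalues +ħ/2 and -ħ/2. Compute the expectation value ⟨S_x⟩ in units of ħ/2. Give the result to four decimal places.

⟨σ_x⟩ = 2 Re(a* b)/(|a|²+|b|²) with a = 4, b = 5.
a* b = 20, so ⟨σ_x⟩ = 40/41.
⟨S_x⟩ = (ħ/2)·⟨σ_x⟩.

0.9756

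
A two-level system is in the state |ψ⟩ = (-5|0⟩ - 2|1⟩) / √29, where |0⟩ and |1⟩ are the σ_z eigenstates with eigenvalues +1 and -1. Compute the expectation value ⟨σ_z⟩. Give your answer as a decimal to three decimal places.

⟨σ_z⟩ = |a|² - |b|² divided by |a|²+|b|², with a, b the |0⟩, |1⟩ amplitudes.
= (25 - 4)/29 = 21/29.

0.724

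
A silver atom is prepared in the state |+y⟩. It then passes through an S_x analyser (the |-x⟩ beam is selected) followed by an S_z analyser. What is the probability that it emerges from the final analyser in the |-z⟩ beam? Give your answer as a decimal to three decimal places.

First analyser (S_x): from |+y⟩, P(|-x⟩) = 1/2.
After stage 1 the state is |-x⟩; P(|-z⟩) = |⟨-z|-x⟩|² = 1/2.
Joint probability = 1/2 × 1/2 = 0.250.

0.250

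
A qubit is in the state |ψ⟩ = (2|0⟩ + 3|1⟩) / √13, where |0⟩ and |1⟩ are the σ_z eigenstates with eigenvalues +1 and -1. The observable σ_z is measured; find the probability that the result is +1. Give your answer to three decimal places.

The +1 outcome corresponds to |0⟩. Its amplitude in |ψ⟩ is 2/√13.
P = |2|² / 13 = 4/13.

0.308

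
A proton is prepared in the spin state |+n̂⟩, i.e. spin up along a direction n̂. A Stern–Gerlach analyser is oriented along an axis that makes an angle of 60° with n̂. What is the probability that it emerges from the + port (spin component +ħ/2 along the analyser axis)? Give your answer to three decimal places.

For spin-½, the probability of finding spin-up along an axis at angle θ to the initial spin direction is cos²(θ/2); spin-down is sin²(θ/2).
θ = 60°, so P = cos²(30°) ≈ 0.750.

0.750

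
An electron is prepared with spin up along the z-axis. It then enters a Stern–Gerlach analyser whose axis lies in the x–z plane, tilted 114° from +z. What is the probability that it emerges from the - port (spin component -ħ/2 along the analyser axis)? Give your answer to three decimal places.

0.703

For spin-½, the probability of finding spin-up along an axis at angle θ to the initial spin direction is cos²(θ/2); spin-down is sin²(θ/2).
θ = 114°, so P = sin²(57°) ≈ 0.703.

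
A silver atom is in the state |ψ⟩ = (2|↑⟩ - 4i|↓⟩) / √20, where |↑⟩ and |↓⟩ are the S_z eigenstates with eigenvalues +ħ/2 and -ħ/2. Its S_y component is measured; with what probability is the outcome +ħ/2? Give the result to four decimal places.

|+y⟩ = (|↑⟩ + i|↓⟩)/√2, so ⟨+y|ψ⟩ = (-2) / (√2·√20).
P = |-2|² / 40 = 4/40.

0.1000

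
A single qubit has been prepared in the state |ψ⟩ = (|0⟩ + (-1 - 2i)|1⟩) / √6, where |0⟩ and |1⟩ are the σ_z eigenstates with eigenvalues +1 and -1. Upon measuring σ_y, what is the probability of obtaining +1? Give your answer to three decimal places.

0.167

|+y⟩ = (|0⟩ + i|1⟩)/√2, so ⟨+y|ψ⟩ = (-1 + i) / (√2·√6).
P = |-1 + i|² / 12 = 2/12.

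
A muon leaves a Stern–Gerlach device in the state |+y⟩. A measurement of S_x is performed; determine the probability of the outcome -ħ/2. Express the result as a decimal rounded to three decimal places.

0.500

In the S_z basis, |+y⟩ = (|+z⟩ + i|-z⟩)/√2 and |-x⟩ = (|+z⟩ - |-z⟩)/√2.
|⟨-x|+y⟩|² = 1/2.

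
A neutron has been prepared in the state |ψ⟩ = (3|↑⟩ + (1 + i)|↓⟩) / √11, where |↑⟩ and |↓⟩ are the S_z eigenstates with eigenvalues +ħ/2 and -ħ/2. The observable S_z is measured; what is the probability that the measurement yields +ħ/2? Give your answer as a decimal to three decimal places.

0.818

The +ħ/2 outcome corresponds to |↑⟩. Its amplitude in |ψ⟩ is 3/√11.
P = |3|² / 11 = 9/11.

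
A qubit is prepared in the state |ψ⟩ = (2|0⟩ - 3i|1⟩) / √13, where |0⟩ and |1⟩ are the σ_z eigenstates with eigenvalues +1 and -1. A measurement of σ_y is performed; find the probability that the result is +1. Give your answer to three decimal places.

0.038

|+y⟩ = (|0⟩ + i|1⟩)/√2, so ⟨+y|ψ⟩ = (-1) / (√2·√13).
P = |-1|² / 26 = 1/26.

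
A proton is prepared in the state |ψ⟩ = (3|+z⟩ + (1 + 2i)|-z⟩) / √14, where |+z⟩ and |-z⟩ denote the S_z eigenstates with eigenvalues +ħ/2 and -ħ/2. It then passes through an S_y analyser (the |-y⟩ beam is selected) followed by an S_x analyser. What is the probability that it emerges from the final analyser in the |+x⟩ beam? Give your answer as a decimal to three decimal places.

First analyser (S_y): P(|-y⟩) = |⟨-y|ψ⟩|² = 2/28.
After stage 1 the state is |-y⟩; P(|+x⟩) = |⟨+x|-y⟩|² = 1/2.
Joint probability = 2/28 × 1/2 = 0.036.

0.036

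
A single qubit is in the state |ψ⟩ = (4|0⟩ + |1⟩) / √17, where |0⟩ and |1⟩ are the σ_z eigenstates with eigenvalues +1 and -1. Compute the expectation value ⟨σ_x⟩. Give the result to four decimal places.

⟨σ_x⟩ = 2 Re(a* b)/(|a|²+|b|²) with a = 4, b = 1.
a* b = 4, so ⟨σ_x⟩ = 8/17.

0.4706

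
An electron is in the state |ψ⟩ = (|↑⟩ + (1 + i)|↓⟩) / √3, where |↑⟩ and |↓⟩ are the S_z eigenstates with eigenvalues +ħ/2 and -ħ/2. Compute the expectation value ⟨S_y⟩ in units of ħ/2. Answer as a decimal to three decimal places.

0.667

⟨σ_y⟩ = 2 Im(a* b)/(|a|²+|b|²) with a = 1, b = (1 + i).
a* b = (1 + i), so ⟨σ_y⟩ = 2/3.
⟨S_y⟩ = (ħ/2)·⟨σ_y⟩.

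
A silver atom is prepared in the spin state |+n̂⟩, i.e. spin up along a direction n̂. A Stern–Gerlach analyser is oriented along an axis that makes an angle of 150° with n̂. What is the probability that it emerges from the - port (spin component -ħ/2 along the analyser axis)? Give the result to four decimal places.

0.9330

For spin-½, the probability of finding spin-up along an axis at angle θ to the initial spin direction is cos²(θ/2); spin-down is sin²(θ/2).
θ = 150°, so P = sin²(75°) ≈ 0.9330.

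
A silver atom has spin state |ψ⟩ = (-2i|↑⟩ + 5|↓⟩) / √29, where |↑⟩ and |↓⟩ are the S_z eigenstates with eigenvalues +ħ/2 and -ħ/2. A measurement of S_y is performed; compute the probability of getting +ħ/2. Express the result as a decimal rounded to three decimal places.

0.845

|+y⟩ = (|↑⟩ + i|↓⟩)/√2, so ⟨+y|ψ⟩ = (-7i) / (√2·√29).
P = |-7i|² / 58 = 49/58.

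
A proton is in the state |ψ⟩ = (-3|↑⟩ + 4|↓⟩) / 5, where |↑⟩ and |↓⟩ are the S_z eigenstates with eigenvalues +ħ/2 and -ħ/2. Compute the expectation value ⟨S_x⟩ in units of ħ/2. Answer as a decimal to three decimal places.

⟨σ_x⟩ = 2 Re(a* b)/(|a|²+|b|²) with a = -3, b = 4.
a* b = -12, so ⟨σ_x⟩ = -24/25.
⟨S_x⟩ = (ħ/2)·⟨σ_x⟩.

-0.960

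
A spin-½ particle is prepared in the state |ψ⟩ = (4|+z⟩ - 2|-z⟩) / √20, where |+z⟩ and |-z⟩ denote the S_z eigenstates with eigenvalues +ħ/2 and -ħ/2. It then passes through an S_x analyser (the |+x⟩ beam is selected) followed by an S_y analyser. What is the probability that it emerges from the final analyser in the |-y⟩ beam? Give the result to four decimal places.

First analyser (S_x): P(|+x⟩) = |⟨+x|ψ⟩|² = 4/40.
After stage 1 the state is |+x⟩; P(|-y⟩) = |⟨-y|+x⟩|² = 1/2.
Joint probability = 4/40 × 1/2 = 0.0500.

0.0500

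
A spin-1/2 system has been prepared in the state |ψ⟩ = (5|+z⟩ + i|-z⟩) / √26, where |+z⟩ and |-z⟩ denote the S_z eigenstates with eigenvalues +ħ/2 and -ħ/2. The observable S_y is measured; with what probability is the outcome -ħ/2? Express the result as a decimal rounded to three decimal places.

|-y⟩ = (|+z⟩ - i|-z⟩)/√2, so ⟨-y|ψ⟩ = (4) / (√2·√26).
P = |4|² / 52 = 16/52.

0.308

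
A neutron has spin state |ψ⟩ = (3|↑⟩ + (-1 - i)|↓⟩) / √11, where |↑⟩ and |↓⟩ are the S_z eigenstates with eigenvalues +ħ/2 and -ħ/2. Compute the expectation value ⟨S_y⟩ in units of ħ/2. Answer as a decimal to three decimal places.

-0.545

⟨σ_y⟩ = 2 Im(a* b)/(|a|²+|b|²) with a = 3, b = (-1 - i).
a* b = (-3 - 3i), so ⟨σ_y⟩ = -6/11.
⟨S_y⟩ = (ħ/2)·⟨σ_y⟩.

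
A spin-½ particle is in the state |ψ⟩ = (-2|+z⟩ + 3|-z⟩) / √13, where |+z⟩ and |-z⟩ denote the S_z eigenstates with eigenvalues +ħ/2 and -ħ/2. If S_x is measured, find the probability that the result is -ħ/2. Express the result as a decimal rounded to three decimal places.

0.962

|-x⟩ = (|+z⟩ - |-z⟩)/√2, so ⟨-x|ψ⟩ = (-5) / (√2·√13).
P = |-5|² / 26 = 25/26.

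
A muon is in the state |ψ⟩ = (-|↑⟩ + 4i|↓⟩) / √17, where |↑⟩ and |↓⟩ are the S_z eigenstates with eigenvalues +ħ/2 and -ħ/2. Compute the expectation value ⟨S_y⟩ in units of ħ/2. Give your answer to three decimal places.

-0.471

⟨σ_y⟩ = 2 Im(a* b)/(|a|²+|b|²) with a = -1, b = 4i.
a* b = -4i, so ⟨σ_y⟩ = -8/17.
⟨S_y⟩ = (ħ/2)·⟨σ_y⟩.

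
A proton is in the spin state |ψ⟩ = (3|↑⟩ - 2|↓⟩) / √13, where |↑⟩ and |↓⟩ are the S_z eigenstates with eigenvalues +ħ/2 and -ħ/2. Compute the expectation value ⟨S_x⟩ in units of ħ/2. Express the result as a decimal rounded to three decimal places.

-0.923

⟨σ_x⟩ = 2 Re(a* b)/(|a|²+|b|²) with a = 3, b = -2.
a* b = -6, so ⟨σ_x⟩ = -12/13.
⟨S_x⟩ = (ħ/2)·⟨σ_x⟩.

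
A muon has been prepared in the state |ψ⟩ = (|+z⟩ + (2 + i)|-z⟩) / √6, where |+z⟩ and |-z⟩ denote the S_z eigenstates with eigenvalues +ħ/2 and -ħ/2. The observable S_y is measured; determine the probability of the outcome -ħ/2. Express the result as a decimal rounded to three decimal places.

|-y⟩ = (|+z⟩ - i|-z⟩)/√2, so ⟨-y|ψ⟩ = (2i) / (√2·√6).
P = |2i|² / 12 = 4/12.

0.333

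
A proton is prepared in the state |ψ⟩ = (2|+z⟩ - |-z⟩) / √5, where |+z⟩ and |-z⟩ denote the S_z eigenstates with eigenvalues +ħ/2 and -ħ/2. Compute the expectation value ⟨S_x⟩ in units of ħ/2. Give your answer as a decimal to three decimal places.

-0.800

⟨σ_x⟩ = 2 Re(a* b)/(|a|²+|b|²) with a = 2, b = -1.
a* b = -2, so ⟨σ_x⟩ = -4/5.
⟨S_x⟩ = (ħ/2)·⟨σ_x⟩.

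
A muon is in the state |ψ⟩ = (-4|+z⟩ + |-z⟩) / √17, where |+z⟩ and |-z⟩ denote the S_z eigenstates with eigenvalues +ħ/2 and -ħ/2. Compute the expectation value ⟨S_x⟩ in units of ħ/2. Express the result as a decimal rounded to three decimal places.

-0.471

⟨σ_x⟩ = 2 Re(a* b)/(|a|²+|b|²) with a = -4, b = 1.
a* b = -4, so ⟨σ_x⟩ = -8/17.
⟨S_x⟩ = (ħ/2)·⟨σ_x⟩.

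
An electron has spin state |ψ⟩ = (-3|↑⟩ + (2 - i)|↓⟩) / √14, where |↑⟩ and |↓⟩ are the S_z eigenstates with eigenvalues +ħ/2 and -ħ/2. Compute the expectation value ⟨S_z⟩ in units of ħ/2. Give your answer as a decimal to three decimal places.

⟨σ_z⟩ = |a|² - |b|² divided by |a|²+|b|², with a, b the |↑⟩, |↓⟩ amplitudes.
= (9 - 5)/14 = 4/14.
⟨S_z⟩ = (ħ/2)·⟨σ_z⟩.

0.286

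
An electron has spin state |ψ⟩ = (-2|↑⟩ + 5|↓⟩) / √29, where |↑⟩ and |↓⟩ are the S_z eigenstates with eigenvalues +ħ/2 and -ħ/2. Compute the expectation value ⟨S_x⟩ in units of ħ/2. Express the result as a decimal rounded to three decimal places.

-0.690

⟨σ_x⟩ = 2 Re(a* b)/(|a|²+|b|²) with a = -2, b = 5.
a* b = -10, so ⟨σ_x⟩ = -20/29.
⟨S_x⟩ = (ħ/2)·⟨σ_x⟩.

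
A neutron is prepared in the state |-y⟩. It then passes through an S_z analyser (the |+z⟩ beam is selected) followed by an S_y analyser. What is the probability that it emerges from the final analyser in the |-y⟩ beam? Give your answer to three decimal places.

First analyser (S_z): from |-y⟩, P(|+z⟩) = 1/2.
After stage 1 the state is |+z⟩; P(|-y⟩) = |⟨-y|+z⟩|² = 1/2.
Joint probability = 1/2 × 1/2 = 0.250.

0.250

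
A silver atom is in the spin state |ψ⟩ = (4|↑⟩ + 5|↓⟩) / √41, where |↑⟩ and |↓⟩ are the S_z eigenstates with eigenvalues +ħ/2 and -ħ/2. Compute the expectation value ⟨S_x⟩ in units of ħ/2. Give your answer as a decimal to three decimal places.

0.976

⟨σ_x⟩ = 2 Re(a* b)/(|a|²+|b|²) with a = 4, b = 5.
a* b = 20, so ⟨σ_x⟩ = 40/41.
⟨S_x⟩ = (ħ/2)·⟨σ_x⟩.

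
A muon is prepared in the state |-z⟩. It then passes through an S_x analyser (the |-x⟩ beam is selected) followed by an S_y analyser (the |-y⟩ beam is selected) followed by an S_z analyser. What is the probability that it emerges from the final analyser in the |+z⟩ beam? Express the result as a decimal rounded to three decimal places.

First analyser (S_x): from |-z⟩, P(|-x⟩) = 1/2.
After stage 1 the state is |-x⟩; P(|-y⟩) = |⟨-y|-x⟩|² = 1/2.
After stage 2 the state is |-y⟩; P(|+z⟩) = |⟨+z|-y⟩|² = 1/2.
Joint probability = 1/2 × 1/2 × 1/2 = 0.125.

0.125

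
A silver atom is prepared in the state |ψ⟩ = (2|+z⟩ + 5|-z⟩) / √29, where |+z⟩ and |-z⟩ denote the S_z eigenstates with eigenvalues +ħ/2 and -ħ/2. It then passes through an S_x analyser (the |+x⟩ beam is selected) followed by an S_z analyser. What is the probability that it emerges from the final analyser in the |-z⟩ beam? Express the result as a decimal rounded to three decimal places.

First analyser (S_x): P(|+x⟩) = |⟨+x|ψ⟩|² = 49/58.
After stage 1 the state is |+x⟩; P(|-z⟩) = |⟨-z|+x⟩|² = 1/2.
Joint probability = 49/58 × 1/2 = 0.422.

0.422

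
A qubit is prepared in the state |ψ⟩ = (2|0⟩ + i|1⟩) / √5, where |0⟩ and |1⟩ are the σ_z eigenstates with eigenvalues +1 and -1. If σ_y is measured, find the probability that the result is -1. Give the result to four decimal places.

0.1000

|-y⟩ = (|0⟩ - i|1⟩)/√2, so ⟨-y|ψ⟩ = (1) / (√2·√5).
P = |1|² / 10 = 1/10.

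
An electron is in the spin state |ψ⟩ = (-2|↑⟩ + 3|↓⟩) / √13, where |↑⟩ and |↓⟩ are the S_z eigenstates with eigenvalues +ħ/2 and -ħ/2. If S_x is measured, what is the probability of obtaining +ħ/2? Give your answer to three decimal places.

|+x⟩ = (|↑⟩ + |↓⟩)/√2, so ⟨+x|ψ⟩ = (1) / (√2·√13).
P = |1|² / 26 = 1/26.

0.038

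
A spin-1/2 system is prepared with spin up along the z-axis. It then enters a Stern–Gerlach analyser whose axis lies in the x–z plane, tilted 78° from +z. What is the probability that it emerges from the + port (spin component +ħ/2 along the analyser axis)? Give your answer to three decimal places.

0.604

For spin-½, the probability of finding spin-up along an axis at angle θ to the initial spin direction is cos²(θ/2); spin-down is sin²(θ/2).
θ = 78°, so P = cos²(39°) ≈ 0.604.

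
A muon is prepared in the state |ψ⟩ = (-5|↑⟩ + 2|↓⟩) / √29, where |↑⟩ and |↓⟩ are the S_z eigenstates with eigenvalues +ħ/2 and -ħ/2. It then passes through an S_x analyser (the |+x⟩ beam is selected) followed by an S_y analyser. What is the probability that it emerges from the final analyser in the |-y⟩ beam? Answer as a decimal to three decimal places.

0.078

First analyser (S_x): P(|+x⟩) = |⟨+x|ψ⟩|² = 9/58.
After stage 1 the state is |+x⟩; P(|-y⟩) = |⟨-y|+x⟩|² = 1/2.
Joint probability = 9/58 × 1/2 = 0.078.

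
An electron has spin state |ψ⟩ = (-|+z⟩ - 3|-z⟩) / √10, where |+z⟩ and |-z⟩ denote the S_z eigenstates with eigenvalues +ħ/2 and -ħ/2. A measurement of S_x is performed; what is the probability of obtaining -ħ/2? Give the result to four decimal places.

0.2000

|-x⟩ = (|+z⟩ - |-z⟩)/√2, so ⟨-x|ψ⟩ = (2) / (√2·√10).
P = |2|² / 20 = 4/20.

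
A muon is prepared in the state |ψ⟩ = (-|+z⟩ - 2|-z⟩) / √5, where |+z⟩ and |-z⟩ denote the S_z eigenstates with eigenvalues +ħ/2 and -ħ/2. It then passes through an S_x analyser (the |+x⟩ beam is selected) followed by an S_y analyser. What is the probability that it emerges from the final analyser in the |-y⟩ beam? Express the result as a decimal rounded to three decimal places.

First analyser (S_x): P(|+x⟩) = |⟨+x|ψ⟩|² = 9/10.
After stage 1 the state is |+x⟩; P(|-y⟩) = |⟨-y|+x⟩|² = 1/2.
Joint probability = 9/10 × 1/2 = 0.450.

0.450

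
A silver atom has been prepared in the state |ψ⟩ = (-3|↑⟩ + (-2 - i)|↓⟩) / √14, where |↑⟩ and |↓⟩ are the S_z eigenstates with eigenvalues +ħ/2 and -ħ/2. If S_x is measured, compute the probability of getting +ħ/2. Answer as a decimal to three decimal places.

|+x⟩ = (|↑⟩ + |↓⟩)/√2, so ⟨+x|ψ⟩ = (-5 - i) / (√2·√14).
P = |-5 - i|² / 28 = 26/28.

0.929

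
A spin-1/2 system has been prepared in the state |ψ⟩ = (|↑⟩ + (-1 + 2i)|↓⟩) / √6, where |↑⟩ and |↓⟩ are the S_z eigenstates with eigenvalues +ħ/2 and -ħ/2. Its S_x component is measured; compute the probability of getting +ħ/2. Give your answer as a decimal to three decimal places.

|+x⟩ = (|↑⟩ + |↓⟩)/√2, so ⟨+x|ψ⟩ = (2i) / (√2·√6).
P = |2i|² / 12 = 4/12.

0.333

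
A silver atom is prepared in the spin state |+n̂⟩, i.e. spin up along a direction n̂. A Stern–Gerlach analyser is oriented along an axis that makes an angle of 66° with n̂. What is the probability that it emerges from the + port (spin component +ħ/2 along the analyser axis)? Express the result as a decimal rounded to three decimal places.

0.703

For spin-½, the probability of finding spin-up along an axis at angle θ to the initial spin direction is cos²(θ/2); spin-down is sin²(θ/2).
θ = 66°, so P = cos²(33°) ≈ 0.703.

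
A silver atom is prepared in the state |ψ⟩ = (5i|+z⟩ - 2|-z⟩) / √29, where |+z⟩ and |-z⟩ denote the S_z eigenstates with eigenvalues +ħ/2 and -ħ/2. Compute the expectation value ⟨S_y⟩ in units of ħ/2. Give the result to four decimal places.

⟨σ_y⟩ = 2 Im(a* b)/(|a|²+|b|²) with a = 5i, b = -2.
a* b = 10i, so ⟨σ_y⟩ = 20/29.
⟨S_y⟩ = (ħ/2)·⟨σ_y⟩.

0.6897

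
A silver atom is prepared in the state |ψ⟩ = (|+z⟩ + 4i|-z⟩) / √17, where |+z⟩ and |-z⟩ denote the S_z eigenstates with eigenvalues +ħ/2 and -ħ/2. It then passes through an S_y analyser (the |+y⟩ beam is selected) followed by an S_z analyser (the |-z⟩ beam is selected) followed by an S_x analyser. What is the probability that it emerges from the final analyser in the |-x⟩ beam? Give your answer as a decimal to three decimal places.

First analyser (S_y): P(|+y⟩) = |⟨+y|ψ⟩|² = 25/34.
After stage 1 the state is |+y⟩; P(|-z⟩) = |⟨-z|+y⟩|² = 1/2.
After stage 2 the state is |-z⟩; P(|-x⟩) = |⟨-x|-z⟩|² = 1/2.
Joint probability = 25/34 × 1/2 × 1/2 = 0.184.

0.184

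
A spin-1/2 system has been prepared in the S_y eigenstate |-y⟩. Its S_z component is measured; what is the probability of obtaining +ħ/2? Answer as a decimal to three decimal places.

In the S_z basis, |-y⟩ = (|↑⟩ - i|↓⟩)/√2 and |+z⟩ = |↑⟩.
|⟨+z|-y⟩|² = 1/2.

0.500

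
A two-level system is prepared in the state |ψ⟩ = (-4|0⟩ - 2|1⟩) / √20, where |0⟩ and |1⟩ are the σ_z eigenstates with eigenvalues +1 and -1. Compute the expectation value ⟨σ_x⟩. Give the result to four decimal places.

⟨σ_x⟩ = 2 Re(a* b)/(|a|²+|b|²) with a = -4, b = -2.
a* b = 8, so ⟨σ_x⟩ = 16/20.

0.8000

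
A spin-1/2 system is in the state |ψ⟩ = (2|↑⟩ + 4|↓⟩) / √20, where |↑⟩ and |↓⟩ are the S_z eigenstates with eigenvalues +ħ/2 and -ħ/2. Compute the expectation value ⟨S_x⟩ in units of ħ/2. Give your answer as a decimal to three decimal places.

⟨σ_x⟩ = 2 Re(a* b)/(|a|²+|b|²) with a = 2, b = 4.
a* b = 8, so ⟨σ_x⟩ = 16/20.
⟨S_x⟩ = (ħ/2)·⟨σ_x⟩.

0.800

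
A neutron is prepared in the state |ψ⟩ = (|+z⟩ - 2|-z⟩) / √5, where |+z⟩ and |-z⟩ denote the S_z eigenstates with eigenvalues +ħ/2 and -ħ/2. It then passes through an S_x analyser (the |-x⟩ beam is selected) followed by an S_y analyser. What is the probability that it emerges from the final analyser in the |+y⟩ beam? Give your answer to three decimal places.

First analyser (S_x): P(|-x⟩) = |⟨-x|ψ⟩|² = 9/10.
After stage 1 the state is |-x⟩; P(|+y⟩) = |⟨+y|-x⟩|² = 1/2.
Joint probability = 9/10 × 1/2 = 0.450.

0.450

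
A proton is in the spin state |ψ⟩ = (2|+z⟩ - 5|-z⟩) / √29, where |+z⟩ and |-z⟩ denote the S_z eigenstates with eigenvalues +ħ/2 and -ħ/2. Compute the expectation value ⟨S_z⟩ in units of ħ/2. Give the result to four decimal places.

-0.7241

⟨σ_z⟩ = |a|² - |b|² divided by |a|²+|b|², with a, b the |+z⟩, |-z⟩ amplitudes.
= (4 - 25)/29 = -21/29.
⟨S_z⟩ = (ħ/2)·⟨σ_z⟩.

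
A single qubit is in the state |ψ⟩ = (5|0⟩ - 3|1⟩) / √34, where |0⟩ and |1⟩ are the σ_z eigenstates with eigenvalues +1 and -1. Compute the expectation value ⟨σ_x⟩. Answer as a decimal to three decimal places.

-0.882

⟨σ_x⟩ = 2 Re(a* b)/(|a|²+|b|²) with a = 5, b = -3.
a* b = -15, so ⟨σ_x⟩ = -30/34.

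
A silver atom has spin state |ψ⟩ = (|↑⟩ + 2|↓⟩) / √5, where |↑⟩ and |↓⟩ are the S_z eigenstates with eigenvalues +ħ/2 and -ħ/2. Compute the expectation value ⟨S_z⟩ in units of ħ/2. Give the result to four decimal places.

⟨σ_z⟩ = |a|² - |b|² divided by |a|²+|b|², with a, b the |↑⟩, |↓⟩ amplitudes.
= (1 - 4)/5 = -3/5.
⟨S_z⟩ = (ħ/2)·⟨σ_z⟩.

-0.6000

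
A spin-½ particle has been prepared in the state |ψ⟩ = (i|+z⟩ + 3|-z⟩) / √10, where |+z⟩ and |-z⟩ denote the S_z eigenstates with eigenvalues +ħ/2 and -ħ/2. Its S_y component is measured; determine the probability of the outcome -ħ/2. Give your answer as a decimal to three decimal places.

|-y⟩ = (|+z⟩ - i|-z⟩)/√2, so ⟨-y|ψ⟩ = (4i) / (√2·√10).
P = |4i|² / 20 = 16/20.

0.800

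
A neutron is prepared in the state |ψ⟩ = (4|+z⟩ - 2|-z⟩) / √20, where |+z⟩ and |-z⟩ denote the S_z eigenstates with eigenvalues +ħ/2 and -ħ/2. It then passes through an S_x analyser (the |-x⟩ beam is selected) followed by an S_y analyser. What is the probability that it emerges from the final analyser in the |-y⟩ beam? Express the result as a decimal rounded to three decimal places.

First analyser (S_x): P(|-x⟩) = |⟨-x|ψ⟩|² = 36/40.
After stage 1 the state is |-x⟩; P(|-y⟩) = |⟨-y|-x⟩|² = 1/2.
Joint probability = 36/40 × 1/2 = 0.450.

0.450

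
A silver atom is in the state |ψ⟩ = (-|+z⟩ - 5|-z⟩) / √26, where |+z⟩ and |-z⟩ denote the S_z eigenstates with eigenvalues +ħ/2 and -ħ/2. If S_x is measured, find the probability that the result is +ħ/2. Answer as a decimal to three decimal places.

|+x⟩ = (|+z⟩ + |-z⟩)/√2, so ⟨+x|ψ⟩ = (-6) / (√2·√26).
P = |-6|² / 52 = 36/52.

0.692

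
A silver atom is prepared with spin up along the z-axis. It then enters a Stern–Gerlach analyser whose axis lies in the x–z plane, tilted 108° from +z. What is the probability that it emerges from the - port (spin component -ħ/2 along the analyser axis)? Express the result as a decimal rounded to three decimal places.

For spin-½, the probability of finding spin-up along an axis at angle θ to the initial spin direction is cos²(θ/2); spin-down is sin²(θ/2).
θ = 108°, so P = sin²(54°) ≈ 0.655.

0.655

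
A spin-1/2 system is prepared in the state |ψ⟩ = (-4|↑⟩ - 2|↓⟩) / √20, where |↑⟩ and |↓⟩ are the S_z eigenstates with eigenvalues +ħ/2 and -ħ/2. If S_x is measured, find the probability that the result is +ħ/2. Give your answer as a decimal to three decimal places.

|+x⟩ = (|↑⟩ + |↓⟩)/√2, so ⟨+x|ψ⟩ = (-6) / (√2·√20).
P = |-6|² / 40 = 36/40.

0.900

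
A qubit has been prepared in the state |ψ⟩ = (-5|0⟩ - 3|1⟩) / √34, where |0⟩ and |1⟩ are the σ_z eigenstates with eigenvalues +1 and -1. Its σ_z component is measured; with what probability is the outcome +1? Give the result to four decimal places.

The +1 outcome corresponds to |0⟩. Its amplitude in |ψ⟩ is -5/√34.
P = |-5|² / 34 = 25/34.

0.7353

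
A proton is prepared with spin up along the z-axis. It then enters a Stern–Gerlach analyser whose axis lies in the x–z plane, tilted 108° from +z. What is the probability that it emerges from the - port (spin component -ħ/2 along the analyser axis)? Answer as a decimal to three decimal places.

For spin-½, the probability of finding spin-up along an axis at angle θ to the initial spin direction is cos²(θ/2); spin-down is sin²(θ/2).
θ = 108°, so P = sin²(54°) ≈ 0.655.

0.655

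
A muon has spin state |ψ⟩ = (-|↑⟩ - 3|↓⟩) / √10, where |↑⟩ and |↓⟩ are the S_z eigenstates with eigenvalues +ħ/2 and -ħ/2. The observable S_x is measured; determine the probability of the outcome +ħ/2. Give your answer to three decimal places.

0.800

|+x⟩ = (|↑⟩ + |↓⟩)/√2, so ⟨+x|ψ⟩ = (-4) / (√2·√10).
P = |-4|² / 20 = 16/20.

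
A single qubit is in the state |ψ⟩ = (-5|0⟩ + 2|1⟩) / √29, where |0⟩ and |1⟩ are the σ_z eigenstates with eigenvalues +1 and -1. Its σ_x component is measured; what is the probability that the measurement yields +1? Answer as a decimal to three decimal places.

0.155

|+x⟩ = (|0⟩ + |1⟩)/√2, so ⟨+x|ψ⟩ = (-3) / (√2·√29).
P = |-3|² / 58 = 9/58.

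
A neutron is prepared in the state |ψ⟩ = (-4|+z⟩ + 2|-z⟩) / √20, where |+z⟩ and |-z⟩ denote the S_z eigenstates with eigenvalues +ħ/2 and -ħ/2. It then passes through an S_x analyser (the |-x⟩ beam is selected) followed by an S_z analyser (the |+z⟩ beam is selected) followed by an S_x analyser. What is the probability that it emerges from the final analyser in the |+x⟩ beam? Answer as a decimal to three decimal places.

First analyser (S_x): P(|-x⟩) = |⟨-x|ψ⟩|² = 36/40.
After stage 1 the state is |-x⟩; P(|+z⟩) = |⟨+z|-x⟩|² = 1/2.
After stage 2 the state is |+z⟩; P(|+x⟩) = |⟨+x|+z⟩|² = 1/2.
Joint probability = 36/40 × 1/2 × 1/2 = 0.225.

0.225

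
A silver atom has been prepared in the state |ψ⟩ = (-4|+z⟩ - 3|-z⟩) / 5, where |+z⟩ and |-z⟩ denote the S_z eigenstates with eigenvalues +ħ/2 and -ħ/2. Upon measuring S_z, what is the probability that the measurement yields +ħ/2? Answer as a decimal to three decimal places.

The +ħ/2 outcome corresponds to |+z⟩. Its amplitude in |ψ⟩ is -4/5.
P = |-4|² / 25 = 16/25.

0.640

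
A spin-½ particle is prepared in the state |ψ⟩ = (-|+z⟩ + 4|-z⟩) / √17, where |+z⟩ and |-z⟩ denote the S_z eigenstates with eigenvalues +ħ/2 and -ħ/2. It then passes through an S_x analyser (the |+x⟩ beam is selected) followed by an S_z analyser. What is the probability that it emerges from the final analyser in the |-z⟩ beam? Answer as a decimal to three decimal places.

First analyser (S_x): P(|+x⟩) = |⟨+x|ψ⟩|² = 9/34.
After stage 1 the state is |+x⟩; P(|-z⟩) = |⟨-z|+x⟩|² = 1/2.
Joint probability = 9/34 × 1/2 = 0.132.

0.132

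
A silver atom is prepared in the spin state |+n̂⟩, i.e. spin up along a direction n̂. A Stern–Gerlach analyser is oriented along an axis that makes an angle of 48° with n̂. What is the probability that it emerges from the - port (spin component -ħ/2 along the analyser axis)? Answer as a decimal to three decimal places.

0.165

For spin-½, the probability of finding spin-up along an axis at angle θ to the initial spin direction is cos²(θ/2); spin-down is sin²(θ/2).
θ = 48°, so P = sin²(24°) ≈ 0.165.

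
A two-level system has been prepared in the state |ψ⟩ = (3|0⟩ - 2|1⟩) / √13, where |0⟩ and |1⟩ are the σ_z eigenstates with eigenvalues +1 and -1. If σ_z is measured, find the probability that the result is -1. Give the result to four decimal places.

The -1 outcome corresponds to |1⟩. Its amplitude in |ψ⟩ is -2/√13.
P = |-2|² / 13 = 4/13.

0.3077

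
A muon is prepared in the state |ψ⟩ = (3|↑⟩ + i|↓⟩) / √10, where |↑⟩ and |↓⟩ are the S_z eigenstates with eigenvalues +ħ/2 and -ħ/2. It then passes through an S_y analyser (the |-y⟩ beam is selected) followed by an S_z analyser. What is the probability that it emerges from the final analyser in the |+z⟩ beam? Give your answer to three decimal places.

0.100

First analyser (S_y): P(|-y⟩) = |⟨-y|ψ⟩|² = 4/20.
After stage 1 the state is |-y⟩; P(|+z⟩) = |⟨+z|-y⟩|² = 1/2.
Joint probability = 4/20 × 1/2 = 0.100.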